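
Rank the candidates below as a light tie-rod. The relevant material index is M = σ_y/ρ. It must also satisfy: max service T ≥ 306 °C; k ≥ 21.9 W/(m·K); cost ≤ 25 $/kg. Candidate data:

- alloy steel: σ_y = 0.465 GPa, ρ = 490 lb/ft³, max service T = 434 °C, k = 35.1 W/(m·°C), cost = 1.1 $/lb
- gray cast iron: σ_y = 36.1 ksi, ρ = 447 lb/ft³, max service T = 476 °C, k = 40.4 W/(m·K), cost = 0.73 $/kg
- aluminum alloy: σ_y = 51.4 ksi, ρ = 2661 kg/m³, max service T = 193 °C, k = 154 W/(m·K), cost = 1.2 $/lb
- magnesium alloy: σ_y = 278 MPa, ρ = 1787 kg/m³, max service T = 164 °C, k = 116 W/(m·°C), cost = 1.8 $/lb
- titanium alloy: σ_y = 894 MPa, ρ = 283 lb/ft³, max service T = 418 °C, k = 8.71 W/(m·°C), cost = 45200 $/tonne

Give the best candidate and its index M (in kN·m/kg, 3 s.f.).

alloy steel, M = 59.2 kN·m/kg

Screen on constraints: max service T ≥ 306 °C; k ≥ 21.9 W/(m·K); cost ≤ 25 $/kg. Survivors: alloy steel, gray cast iron.
In SI units:
  alloy steel: σ_y = 465.0 MPa, ρ = 7849 kg/m³
  gray cast iron: σ_y = 248.9 MPa, ρ = 7160 kg/m³
  alloy steel: M = 59.2 kN·m/kg
  gray cast iron: M = 34.8 kN·m/kg
Alloy steel has the largest M.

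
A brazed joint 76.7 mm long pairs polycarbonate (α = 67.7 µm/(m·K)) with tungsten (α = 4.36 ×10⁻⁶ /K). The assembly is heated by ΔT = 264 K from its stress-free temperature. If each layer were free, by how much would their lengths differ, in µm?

1280 µm

Δα = |67.7 − 4.36|×10⁻⁶/K = 63.3×10⁻⁶/K.
ΔL_mismatch = Δα·L·ΔT = 63.3×10⁻⁶ × 76.7 mm × 264.0 K = 1280 µm.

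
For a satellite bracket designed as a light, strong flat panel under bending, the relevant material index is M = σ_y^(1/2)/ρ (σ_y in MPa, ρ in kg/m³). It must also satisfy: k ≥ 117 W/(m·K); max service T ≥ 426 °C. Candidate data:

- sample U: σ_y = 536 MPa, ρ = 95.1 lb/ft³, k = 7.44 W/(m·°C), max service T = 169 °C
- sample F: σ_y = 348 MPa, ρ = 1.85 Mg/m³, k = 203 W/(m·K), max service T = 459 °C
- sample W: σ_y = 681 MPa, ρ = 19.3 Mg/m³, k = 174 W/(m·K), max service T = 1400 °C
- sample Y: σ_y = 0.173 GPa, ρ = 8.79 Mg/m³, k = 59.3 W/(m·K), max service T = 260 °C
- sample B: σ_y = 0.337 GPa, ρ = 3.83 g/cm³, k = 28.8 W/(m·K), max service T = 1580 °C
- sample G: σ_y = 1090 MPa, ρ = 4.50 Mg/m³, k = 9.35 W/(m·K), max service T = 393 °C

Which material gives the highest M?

Screen on constraints: k ≥ 117 W/(m·K); max service T ≥ 426 °C. Survivors: sample F, sample W.
After converting to SI:
  sample F: σ_y = 348.0 MPa, ρ = 1850 kg/m³
  sample W: σ_y = 681.0 MPa, ρ = 19300 kg/m³
  sample F: M = 10.1×10⁻³
  sample W: M = 1.35×10⁻³
The maximum is for sample F.

sample F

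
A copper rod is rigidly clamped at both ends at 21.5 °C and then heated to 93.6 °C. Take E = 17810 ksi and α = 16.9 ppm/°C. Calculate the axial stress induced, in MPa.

150 MPa

E = 17810 ksi = 122.8 GPa.
ΔT = 72.10 K. Constrained thermal stress σ = E·α·ΔT = 122.8×10³ MPa × 16.9×10⁻⁶ × 72.10 = 150 MPa (compressive).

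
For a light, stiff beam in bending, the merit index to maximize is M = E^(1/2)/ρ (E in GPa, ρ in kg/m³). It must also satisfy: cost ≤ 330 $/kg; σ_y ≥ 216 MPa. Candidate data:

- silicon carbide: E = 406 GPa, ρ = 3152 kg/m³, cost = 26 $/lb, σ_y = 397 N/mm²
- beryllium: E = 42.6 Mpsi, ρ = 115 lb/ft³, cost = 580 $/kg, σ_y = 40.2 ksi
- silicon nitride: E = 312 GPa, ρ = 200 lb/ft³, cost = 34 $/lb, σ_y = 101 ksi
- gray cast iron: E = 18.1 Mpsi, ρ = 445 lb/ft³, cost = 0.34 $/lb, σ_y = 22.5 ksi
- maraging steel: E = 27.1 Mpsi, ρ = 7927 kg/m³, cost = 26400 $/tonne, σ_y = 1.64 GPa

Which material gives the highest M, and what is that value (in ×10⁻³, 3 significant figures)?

silicon carbide, M = 6.39×10⁻³

Screen on constraints: cost ≤ 330 $/kg; σ_y ≥ 216 MPa. Survivors: silicon carbide, silicon nitride, maraging steel.
Normalizing units and computing the index:
  silicon carbide: E = 406.0 GPa, ρ = 3152 kg/m³
  silicon nitride: E = 312.0 GPa, ρ = 3204 kg/m³
  maraging steel: E = 186.8 GPa, ρ = 7927 kg/m³
  silicon carbide: M = 6.39×10⁻³
  silicon nitride: M = 5.51×10⁻³
  maraging steel: M = 1.72×10⁻³
Silicon carbide has the largest M.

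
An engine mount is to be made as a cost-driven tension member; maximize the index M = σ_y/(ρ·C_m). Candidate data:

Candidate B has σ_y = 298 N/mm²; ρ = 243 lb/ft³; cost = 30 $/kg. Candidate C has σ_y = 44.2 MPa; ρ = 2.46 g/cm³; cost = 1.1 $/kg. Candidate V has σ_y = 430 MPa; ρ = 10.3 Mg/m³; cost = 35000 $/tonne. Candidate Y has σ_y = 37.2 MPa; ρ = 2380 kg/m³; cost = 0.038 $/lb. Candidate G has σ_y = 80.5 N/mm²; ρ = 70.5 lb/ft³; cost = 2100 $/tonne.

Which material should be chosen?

Putting every candidate on a common basis:
  candidate B: σ_y = 298.0 MPa, ρ = 3892 kg/m³, cost = 30.00 $/kg
  candidate C: σ_y = 44.20 MPa, ρ = 2460 kg/m³, cost = 1.100 $/kg
  candidate V: σ_y = 430.0 MPa, ρ = 10300 kg/m³, cost = 35.00 $/kg
  candidate Y: σ_y = 37.20 MPa, ρ = 2380 kg/m³, cost = 0.08377 $/kg
  candidate G: σ_y = 80.50 MPa, ρ = 1129 kg/m³, cost = 2.100 $/kg
  candidate Y: M = 187 kN·m per $
  candidate G: M = 33.9 kN·m per $
  candidate C: M = 16.3 kN·m per $
  candidate B: M = 2.55 kN·m per $
  candidate V: M = 1.19 kN·m per $
The maximum is for candidate Y.

candidate Y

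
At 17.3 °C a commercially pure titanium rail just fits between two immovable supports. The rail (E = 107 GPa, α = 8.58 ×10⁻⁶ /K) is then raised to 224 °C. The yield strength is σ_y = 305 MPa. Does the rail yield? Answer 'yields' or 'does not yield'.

does not yield

ΔT = 206.7 K. Constrained thermal stress σ = E·α·ΔT = 107.0×10³ MPa × 8.58×10⁻⁶ × 206.7 = 190 MPa (compressive).
Compare to σ_y = 305 MPa: σ < σ_y, so it does not yield.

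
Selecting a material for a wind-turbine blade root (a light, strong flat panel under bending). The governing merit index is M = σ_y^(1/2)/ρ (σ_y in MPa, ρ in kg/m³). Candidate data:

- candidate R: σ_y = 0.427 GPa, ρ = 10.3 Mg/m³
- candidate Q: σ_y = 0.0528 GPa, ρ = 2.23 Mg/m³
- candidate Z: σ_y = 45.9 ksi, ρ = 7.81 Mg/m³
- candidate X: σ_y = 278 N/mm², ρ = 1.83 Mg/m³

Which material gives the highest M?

candidate X

Normalizing units and computing the index:
  candidate R: σ_y = 427.0 MPa, ρ = 10300 kg/m³
  candidate Q: σ_y = 52.80 MPa, ρ = 2230 kg/m³
  candidate Z: σ_y = 316.5 MPa, ρ = 7810 kg/m³
  candidate X: σ_y = 278.0 MPa, ρ = 1830 kg/m³
  candidate X: M = 9.11×10⁻³
  candidate Q: M = 3.26×10⁻³
  candidate Z: M = 2.28×10⁻³
  candidate R: M = 2.01×10⁻³
The maximum is for candidate X.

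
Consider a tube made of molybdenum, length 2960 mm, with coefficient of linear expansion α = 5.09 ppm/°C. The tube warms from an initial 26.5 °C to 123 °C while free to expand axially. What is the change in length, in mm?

ΔT = 123 − 26.5 = 96.50 K.
ΔL = α·L₀·ΔT = 5.09×10⁻⁶ × 2960 mm × 96.50 K = 1.45 mm.

1.45 mm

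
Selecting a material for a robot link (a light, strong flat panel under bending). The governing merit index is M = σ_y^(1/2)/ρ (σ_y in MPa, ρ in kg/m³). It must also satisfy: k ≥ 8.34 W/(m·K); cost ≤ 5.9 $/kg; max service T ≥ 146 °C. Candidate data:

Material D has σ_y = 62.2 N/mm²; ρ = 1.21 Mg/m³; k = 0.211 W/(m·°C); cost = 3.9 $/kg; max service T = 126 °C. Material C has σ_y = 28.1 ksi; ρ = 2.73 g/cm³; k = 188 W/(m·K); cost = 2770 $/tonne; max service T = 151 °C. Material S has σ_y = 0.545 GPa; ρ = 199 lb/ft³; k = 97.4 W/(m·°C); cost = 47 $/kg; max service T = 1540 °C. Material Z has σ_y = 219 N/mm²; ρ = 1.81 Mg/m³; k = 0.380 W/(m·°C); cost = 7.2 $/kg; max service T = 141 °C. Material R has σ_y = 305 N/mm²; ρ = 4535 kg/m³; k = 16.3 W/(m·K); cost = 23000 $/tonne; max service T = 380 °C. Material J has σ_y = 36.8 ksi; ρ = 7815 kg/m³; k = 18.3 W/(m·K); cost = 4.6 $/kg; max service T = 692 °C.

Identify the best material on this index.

Screen on constraints: k ≥ 8.34 W/(m·K); cost ≤ 5.9 $/kg; max service T ≥ 146 °C. Survivors: material C, material J.
After converting to SI:
  material C: σ_y = 193.7 MPa, ρ = 2730 kg/m³
  material J: σ_y = 253.7 MPa, ρ = 7815 kg/m³
  material C: M = 5.10×10⁻³
  material J: M = 2.04×10⁻³
Material C has the largest M.

material C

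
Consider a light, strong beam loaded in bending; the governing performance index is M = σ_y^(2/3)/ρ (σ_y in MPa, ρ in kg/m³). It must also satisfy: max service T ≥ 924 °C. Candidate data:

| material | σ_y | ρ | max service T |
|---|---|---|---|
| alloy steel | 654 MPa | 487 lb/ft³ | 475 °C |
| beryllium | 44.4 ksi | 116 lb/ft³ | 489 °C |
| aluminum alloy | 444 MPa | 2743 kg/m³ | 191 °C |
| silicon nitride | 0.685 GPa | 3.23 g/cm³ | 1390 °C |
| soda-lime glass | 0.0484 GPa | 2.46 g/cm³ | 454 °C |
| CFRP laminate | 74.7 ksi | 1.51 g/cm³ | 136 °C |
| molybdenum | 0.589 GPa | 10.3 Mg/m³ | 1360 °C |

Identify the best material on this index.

Screen on constraints: max service T ≥ 924 °C. Survivors: silicon nitride, molybdenum.
In SI units:
  silicon nitride: σ_y = 685.0 MPa, ρ = 3230 kg/m³
  molybdenum: σ_y = 589.0 MPa, ρ = 10300 kg/m³
  silicon nitride: M = 24.1×10⁻³
  molybdenum: M = 6.82×10⁻³
The maximum is for silicon nitride.

silicon nitride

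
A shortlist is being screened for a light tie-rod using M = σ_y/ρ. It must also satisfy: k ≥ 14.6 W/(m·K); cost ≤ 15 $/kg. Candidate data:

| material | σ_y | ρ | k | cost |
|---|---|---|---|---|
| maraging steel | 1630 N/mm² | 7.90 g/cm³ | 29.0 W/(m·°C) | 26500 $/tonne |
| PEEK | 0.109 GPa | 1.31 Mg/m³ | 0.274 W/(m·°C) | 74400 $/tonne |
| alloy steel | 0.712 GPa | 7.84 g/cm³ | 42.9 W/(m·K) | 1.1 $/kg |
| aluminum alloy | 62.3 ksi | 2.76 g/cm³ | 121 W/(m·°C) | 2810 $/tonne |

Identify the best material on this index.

Screen on constraints: k ≥ 14.6 W/(m·K); cost ≤ 15 $/kg. Survivors: alloy steel, aluminum alloy.
Normalizing units and computing the index:
  alloy steel: σ_y = 712.0 MPa, ρ = 7840 kg/m³
  aluminum alloy: σ_y = 429.5 MPa, ρ = 2760 kg/m³
  aluminum alloy: M = 156 kN·m/kg
  alloy steel: M = 90.8 kN·m/kg
Aluminum alloy ranks first.

aluminum alloy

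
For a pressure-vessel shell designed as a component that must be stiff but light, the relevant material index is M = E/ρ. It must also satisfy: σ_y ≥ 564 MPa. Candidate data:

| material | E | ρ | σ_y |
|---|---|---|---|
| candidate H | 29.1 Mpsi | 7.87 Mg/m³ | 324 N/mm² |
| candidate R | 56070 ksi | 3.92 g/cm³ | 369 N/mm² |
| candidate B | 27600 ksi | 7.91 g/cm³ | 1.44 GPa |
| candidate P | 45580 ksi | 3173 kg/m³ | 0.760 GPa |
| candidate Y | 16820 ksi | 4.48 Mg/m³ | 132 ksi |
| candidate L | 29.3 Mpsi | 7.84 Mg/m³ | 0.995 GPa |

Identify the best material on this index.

Screen on constraints: σ_y ≥ 564 MPa. Survivors: candidate B, candidate P, candidate Y, candidate L.
Putting every candidate on a common basis:
  candidate B: E = 190.3 GPa, ρ = 7910 kg/m³
  candidate P: E = 314.3 GPa, ρ = 3173 kg/m³
  candidate Y: E = 116.0 GPa, ρ = 4480 kg/m³
  candidate L: E = 202.0 GPa, ρ = 7840 kg/m³
  candidate P: M = 99.0 MN·m/kg
  candidate Y: M = 25.9 MN·m/kg
  candidate L: M = 25.8 MN·m/kg
  candidate B: M = 24.1 MN·m/kg
The maximum is for candidate P.

candidate P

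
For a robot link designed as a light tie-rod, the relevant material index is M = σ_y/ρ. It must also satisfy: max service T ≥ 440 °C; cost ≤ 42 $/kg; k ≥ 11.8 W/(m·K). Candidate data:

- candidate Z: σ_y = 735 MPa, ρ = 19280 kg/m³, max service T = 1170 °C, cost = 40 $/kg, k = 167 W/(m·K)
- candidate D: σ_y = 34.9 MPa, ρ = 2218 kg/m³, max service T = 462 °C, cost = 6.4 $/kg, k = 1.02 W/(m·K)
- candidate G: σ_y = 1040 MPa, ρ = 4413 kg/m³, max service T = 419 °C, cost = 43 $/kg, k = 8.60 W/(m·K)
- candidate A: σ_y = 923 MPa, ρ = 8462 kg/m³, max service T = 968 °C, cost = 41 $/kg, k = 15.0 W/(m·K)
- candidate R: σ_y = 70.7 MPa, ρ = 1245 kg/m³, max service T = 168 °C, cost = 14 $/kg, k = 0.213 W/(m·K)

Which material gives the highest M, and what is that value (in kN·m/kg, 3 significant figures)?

candidate A, M = 109 kN·m/kg

Screen on constraints: max service T ≥ 440 °C; cost ≤ 42 $/kg; k ≥ 11.8 W/(m·K). Survivors: candidate Z, candidate A.
Computing M directly (units already consistent):
  candidate A: M = 109 kN·m/kg
  candidate Z: M = 38.1 kN·m/kg
Highest index: candidate A.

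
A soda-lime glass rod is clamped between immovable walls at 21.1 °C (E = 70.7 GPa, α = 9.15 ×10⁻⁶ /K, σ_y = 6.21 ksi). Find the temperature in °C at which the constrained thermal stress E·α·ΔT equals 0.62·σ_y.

σ_y = 6.21 ksi = 42.82 MPa.
E·α·ΔT = 26.55 MPa ⇒ ΔT = 26.55 / (70.70×10³ × 9.15×10⁻⁶) = 41.04 K.
T = 21.1 + 41.04 = 62.14 °C.

62.1 °C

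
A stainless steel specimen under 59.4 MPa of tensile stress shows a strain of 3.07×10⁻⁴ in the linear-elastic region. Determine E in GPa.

E = σ/ε = 59.4 MPa / 3.07×10⁻⁴ = 193500 MPa = 193 GPa.

193 GPa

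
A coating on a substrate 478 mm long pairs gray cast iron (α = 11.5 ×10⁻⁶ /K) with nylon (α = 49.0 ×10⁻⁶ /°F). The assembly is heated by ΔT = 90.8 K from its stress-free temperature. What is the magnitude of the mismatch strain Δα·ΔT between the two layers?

6.96×10⁻³

nylon: α = 49.0×10⁻⁶/°F × 9/5 = 88.2×10⁻⁶/K.
Δα = |11.5 − 88.2|×10⁻⁶/K = 76.7×10⁻⁶/K.
Mismatch strain = Δα·ΔT = 76.7×10⁻⁶ × 90.8 = 6.96×10⁻³.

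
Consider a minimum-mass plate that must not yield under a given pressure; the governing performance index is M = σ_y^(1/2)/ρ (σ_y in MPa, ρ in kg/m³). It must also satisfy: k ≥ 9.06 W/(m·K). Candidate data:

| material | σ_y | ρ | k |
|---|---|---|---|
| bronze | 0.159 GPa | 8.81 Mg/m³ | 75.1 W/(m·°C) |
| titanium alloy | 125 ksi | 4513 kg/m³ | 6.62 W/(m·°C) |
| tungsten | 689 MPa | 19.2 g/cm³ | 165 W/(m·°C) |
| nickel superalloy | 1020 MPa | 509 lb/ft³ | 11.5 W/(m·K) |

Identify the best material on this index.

Screen on constraints: k ≥ 9.06 W/(m·K). Survivors: bronze, tungsten, nickel superalloy.
Convert each candidate to consistent units, then evaluate M:
  bronze: σ_y = 159.0 MPa, ρ = 8810 kg/m³
  tungsten: σ_y = 689.0 MPa, ρ = 19200 kg/m³
  nickel superalloy: σ_y = 1020 MPa, ρ = 8153 kg/m³
  nickel superalloy: M = 3.92×10⁻³
  bronze: M = 1.43×10⁻³
  tungsten: M = 1.37×10⁻³
Highest index: nickel superalloy.

nickel superalloy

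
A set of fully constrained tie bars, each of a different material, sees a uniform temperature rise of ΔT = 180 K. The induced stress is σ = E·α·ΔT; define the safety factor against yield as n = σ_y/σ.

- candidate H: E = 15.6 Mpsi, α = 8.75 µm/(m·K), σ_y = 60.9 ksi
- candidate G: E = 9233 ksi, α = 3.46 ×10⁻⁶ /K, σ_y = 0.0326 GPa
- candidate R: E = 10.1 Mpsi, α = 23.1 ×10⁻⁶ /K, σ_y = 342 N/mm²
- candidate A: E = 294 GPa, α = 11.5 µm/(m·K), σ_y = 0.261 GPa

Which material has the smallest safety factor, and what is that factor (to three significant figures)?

candidate A, n = 0.429

Per material, after unit conversion:
  candidate H: E = 107.6, α = 8.75, σ_y = 419.9 → σ = 169 MPa, n = 2.48
  candidate G: E = 63.66, α = 3.46, σ_y = 32.60 → σ = 39.6 MPa, n = 0.822
  candidate R: E = 69.64, α = 23.1, σ_y = 342.0 → σ = 290 MPa, n = 1.18
  candidate A: E = 294.0, α = 11.5, σ_y = 261.0 → σ = 609 MPa, n = 0.429
Candidate A has the lowest safety factor, n = 0.429.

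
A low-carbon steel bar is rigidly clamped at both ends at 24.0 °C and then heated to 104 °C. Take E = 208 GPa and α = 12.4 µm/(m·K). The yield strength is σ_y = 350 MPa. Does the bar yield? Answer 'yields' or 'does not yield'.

ΔT = 80.00 K. Constrained thermal stress σ = E·α·ΔT = 208.0×10³ MPa × 12.4×10⁻⁶ × 80.00 = 206 MPa (compressive).
Compare to σ_y = 350 MPa: σ < σ_y, so it does not yield.

does not yield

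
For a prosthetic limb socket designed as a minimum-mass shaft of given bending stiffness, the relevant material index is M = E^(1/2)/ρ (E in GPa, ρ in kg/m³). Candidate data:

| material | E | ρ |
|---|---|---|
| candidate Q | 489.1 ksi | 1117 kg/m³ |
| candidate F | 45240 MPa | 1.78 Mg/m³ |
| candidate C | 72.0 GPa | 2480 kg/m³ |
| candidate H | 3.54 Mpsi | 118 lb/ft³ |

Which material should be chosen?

Putting every candidate on a common basis:
  candidate Q: E = 3.372 GPa, ρ = 1117 kg/m³
  candidate F: E = 45.24 GPa, ρ = 1780 kg/m³
  candidate C: E = 72.00 GPa, ρ = 2480 kg/m³
  candidate H: E = 24.41 GPa, ρ = 1890 kg/m³
  candidate F: M = 3.78×10⁻³
  candidate C: M = 3.42×10⁻³
  candidate H: M = 2.61×10⁻³
  candidate Q: M = 1.64×10⁻³
Candidate F ranks first.

candidate F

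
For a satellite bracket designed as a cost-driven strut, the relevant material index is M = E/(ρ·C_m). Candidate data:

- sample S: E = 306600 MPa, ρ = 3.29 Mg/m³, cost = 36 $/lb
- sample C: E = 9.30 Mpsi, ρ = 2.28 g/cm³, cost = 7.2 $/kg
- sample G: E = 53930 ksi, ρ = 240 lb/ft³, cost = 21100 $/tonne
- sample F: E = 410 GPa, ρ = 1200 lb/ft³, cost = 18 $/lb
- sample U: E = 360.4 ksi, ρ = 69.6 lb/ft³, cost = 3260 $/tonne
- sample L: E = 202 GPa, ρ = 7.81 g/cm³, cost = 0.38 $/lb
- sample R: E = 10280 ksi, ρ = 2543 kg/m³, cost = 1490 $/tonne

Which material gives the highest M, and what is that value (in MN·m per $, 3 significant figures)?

After converting to SI:
  sample S: E = 306.6 GPa, ρ = 3290 kg/m³, cost = 79.37 $/kg
  sample C: E = 64.12 GPa, ρ = 2280 kg/m³, cost = 7.200 $/kg
  sample G: E = 371.8 GPa, ρ = 3844 kg/m³, cost = 21.10 $/kg
  sample F: E = 410.0 GPa, ρ = 19220 kg/m³, cost = 39.68 $/kg
  sample U: E = 2.485 GPa, ρ = 1115 kg/m³, cost = 3.260 $/kg
  sample L: E = 202.0 GPa, ρ = 7810 kg/m³, cost = 0.8377 $/kg
  sample R: E = 70.88 GPa, ρ = 2543 kg/m³, cost = 1.490 $/kg
  sample L: M = 30.9 MN·m per $
  sample R: M = 18.7 MN·m per $
  sample G: M = 4.58 MN·m per $
  sample C: M = 3.91 MN·m per $
  sample S: M = 1.17 MN·m per $
  sample U: M = 0.684 MN·m per $
  sample F: M = 0.538 MN·m per $
The maximum is for sample L.

sample L, M = 30.9 MN·m per $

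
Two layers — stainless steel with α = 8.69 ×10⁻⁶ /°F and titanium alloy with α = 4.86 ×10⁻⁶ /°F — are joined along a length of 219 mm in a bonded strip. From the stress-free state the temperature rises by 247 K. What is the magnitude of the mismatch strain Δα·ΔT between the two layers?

1.70×10⁻³

stainless steel: α = 8.69×10⁻⁶/°F × 9/5 = 15.6×10⁻⁶/K.
titanium alloy: α = 4.86×10⁻⁶/°F × 9/5 = 8.75×10⁻⁶/K.
Δα = |15.6 − 8.75|×10⁻⁶/K = 6.89×10⁻⁶/K.
Mismatch strain = Δα·ΔT = 6.89×10⁻⁶ × 247.0 = 1.70×10⁻³.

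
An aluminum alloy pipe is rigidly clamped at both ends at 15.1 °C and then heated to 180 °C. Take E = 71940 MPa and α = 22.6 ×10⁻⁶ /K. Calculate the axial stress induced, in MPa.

268 MPa

E = 71940 MPa = 71.94 GPa.
ΔT = 164.9 K. Constrained thermal stress σ = E·α·ΔT = 71.94×10³ MPa × 22.6×10⁻⁶ × 164.9 = 268 MPa (compressive).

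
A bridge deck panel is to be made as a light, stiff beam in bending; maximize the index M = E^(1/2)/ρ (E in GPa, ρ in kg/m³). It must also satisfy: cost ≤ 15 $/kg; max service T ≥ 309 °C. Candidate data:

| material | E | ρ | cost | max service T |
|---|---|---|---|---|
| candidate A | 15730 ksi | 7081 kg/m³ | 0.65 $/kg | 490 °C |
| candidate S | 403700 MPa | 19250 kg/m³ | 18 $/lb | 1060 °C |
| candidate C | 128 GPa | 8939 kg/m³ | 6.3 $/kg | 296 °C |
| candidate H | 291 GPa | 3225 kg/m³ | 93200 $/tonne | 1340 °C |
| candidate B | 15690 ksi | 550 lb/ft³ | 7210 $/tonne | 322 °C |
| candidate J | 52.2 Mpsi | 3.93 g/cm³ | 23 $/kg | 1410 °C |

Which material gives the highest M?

Screen on constraints: cost ≤ 15 $/kg; max service T ≥ 309 °C. Survivors: candidate A, candidate B.
Convert each candidate to consistent units, then evaluate M:
  candidate A: E = 108.5 GPa, ρ = 7081 kg/m³
  candidate B: E = 108.2 GPa, ρ = 8810 kg/m³
  candidate A: M = 1.47×10⁻³
  candidate B: M = 1.18×10⁻³
Candidate A has the largest M.

candidate A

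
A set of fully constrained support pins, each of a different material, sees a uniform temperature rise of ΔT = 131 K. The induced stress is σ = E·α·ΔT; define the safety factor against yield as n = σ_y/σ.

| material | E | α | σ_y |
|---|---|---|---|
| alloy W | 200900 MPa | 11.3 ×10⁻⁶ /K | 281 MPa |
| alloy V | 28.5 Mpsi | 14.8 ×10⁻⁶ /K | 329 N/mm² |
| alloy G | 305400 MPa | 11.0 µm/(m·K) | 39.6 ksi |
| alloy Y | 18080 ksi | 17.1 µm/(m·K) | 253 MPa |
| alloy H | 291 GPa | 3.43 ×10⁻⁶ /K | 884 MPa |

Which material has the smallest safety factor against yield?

With everything in SI (GPa, ×10⁻⁶/K, MPa):
  alloy W: E = 200.9, α = 11.3, σ_y = 281.0 → σ = 297 MPa, n = 0.945
  alloy V: E = 196.5, α = 14.8, σ_y = 329.0 → σ = 381 MPa, n = 0.864
  alloy G: E = 305.4, α = 11.0, σ_y = 273.0 → σ = 440 MPa, n = 0.620
  alloy Y: E = 124.7, α = 17.1, σ_y = 253.0 → σ = 279 MPa, n = 0.906
  alloy H: E = 291.0, α = 3.43, σ_y = 884.0 → σ = 131 MPa, n = 6.76
Smallest n: alloy G with n = 0.620.

alloy G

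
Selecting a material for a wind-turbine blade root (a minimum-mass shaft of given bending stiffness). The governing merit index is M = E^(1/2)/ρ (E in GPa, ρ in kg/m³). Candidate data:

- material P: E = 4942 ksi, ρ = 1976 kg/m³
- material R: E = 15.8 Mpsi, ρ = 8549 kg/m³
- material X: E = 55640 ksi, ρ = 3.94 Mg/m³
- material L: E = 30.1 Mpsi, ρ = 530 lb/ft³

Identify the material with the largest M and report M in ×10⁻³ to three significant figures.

material X, M = 4.97×10⁻³

Normalizing units and computing the index:
  material P: E = 34.07 GPa, ρ = 1976 kg/m³
  material R: E = 108.9 GPa, ρ = 8549 kg/m³
  material X: E = 383.6 GPa, ρ = 3940 kg/m³
  material L: E = 207.5 GPa, ρ = 8490 kg/m³
  material X: M = 4.97×10⁻³
  material P: M = 2.95×10⁻³
  material L: M = 1.70×10⁻³
  material R: M = 1.22×10⁻³
Highest index: material X.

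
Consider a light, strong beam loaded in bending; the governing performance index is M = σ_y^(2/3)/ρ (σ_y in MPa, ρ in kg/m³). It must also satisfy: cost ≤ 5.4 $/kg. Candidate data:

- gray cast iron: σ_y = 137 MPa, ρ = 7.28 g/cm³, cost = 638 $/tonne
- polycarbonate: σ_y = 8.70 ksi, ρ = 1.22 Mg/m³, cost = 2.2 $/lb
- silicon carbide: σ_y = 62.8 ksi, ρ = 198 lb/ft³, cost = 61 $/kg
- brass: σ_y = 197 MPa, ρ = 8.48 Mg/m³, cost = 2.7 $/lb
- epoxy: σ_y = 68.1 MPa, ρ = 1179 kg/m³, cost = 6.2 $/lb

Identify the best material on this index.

polycarbonate

Screen on constraints: cost ≤ 5.4 $/kg. Survivors: gray cast iron, polycarbonate.
In SI units:
  gray cast iron: σ_y = 137.0 MPa, ρ = 7280 kg/m³
  polycarbonate: σ_y = 59.98 MPa, ρ = 1220 kg/m³
  polycarbonate: M = 12.6×10⁻³
  gray cast iron: M = 3.65×10⁻³
Polycarbonate ranks first.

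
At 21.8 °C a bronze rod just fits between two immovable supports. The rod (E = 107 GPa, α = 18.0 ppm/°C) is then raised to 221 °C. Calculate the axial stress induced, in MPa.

ΔT = 199.2 K. Constrained thermal stress σ = E·α·ΔT = 107.0×10³ MPa × 18.0×10⁻⁶ × 199.2 = 384 MPa (compressive).

384 MPa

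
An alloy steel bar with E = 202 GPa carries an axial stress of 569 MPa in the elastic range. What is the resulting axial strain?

2.82×10⁻³

ε = σ/E = 569 / 202000 = 2.82×10⁻³.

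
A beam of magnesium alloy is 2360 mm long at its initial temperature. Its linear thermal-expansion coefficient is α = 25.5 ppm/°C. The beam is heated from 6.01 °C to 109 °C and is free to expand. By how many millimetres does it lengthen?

6.20 mm

ΔT = 109 − 6.01 = 103.0 K.
ΔL = α·L₀·ΔT = 25.5×10⁻⁶ × 2360 mm × 103.0 K = 6.20 mm.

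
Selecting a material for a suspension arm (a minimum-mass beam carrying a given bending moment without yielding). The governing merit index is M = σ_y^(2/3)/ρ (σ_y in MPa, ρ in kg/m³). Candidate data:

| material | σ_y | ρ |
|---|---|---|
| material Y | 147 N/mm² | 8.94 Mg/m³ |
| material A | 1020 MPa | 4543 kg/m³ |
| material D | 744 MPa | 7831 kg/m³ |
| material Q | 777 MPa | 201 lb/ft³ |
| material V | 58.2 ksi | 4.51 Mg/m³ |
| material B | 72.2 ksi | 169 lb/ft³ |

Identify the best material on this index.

material Q

Putting every candidate on a common basis:
  material Y: σ_y = 147.0 MPa, ρ = 8940 kg/m³
  material A: σ_y = 1020 MPa, ρ = 4543 kg/m³
  material D: σ_y = 744.0 MPa, ρ = 7831 kg/m³
  material Q: σ_y = 777.0 MPa, ρ = 3220 kg/m³
  material V: σ_y = 401.3 MPa, ρ = 4510 kg/m³
  material B: σ_y = 497.8 MPa, ρ = 2707 kg/m³
  material Q: M = 26.3×10⁻³
  material B: M = 23.2×10⁻³
  material A: M = 22.3×10⁻³
  material V: M = 12.1×10⁻³
  material D: M = 10.5×10⁻³
  material Y: M = 3.12×10⁻³
Highest index: material Q.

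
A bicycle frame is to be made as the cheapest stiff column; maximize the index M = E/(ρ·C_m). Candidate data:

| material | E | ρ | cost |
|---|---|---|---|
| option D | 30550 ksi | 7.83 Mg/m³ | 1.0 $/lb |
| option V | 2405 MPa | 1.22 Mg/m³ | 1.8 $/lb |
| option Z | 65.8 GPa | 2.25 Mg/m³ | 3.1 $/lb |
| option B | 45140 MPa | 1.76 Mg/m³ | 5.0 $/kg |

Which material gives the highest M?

Putting every candidate on a common basis:
  option D: E = 210.6 GPa, ρ = 7830 kg/m³, cost = 2.205 $/kg
  option V: E = 2.405 GPa, ρ = 1220 kg/m³, cost = 3.968 $/kg
  option Z: E = 65.80 GPa, ρ = 2250 kg/m³, cost = 6.834 $/kg
  option B: E = 45.14 GPa, ρ = 1760 kg/m³, cost = 5.000 $/kg
  option D: M = 12.2 MN·m per $
  option B: M = 5.13 MN·m per $
  option Z: M = 4.28 MN·m per $
  option V: M = 0.497 MN·m per $
The maximum is for option D.

option D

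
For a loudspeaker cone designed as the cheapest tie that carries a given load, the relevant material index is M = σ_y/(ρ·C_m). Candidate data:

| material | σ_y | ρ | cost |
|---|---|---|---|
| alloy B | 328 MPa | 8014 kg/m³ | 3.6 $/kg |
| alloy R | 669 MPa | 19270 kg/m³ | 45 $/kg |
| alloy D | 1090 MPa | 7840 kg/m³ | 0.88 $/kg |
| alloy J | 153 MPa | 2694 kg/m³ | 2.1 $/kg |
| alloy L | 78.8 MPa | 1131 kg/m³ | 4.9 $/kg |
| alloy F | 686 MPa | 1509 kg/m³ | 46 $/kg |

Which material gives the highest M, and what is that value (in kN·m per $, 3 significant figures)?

Per-candidate index values:
  alloy D: M = 158 kN·m per $
  alloy J: M = 27.0 kN·m per $
  alloy L: M = 14.2 kN·m per $
  alloy B: M = 11.4 kN·m per $
  alloy F: M = 9.88 kN·m per $
  alloy R: M = 0.771 kN·m per $
Alloy D ranks first.

alloy D, M = 158 kN·m per $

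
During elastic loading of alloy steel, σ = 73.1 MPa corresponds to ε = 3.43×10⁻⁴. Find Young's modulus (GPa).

E = σ/ε = 73.1 MPa / 3.43×10⁻⁴ = 213100 MPa = 213 GPa.

213 GPa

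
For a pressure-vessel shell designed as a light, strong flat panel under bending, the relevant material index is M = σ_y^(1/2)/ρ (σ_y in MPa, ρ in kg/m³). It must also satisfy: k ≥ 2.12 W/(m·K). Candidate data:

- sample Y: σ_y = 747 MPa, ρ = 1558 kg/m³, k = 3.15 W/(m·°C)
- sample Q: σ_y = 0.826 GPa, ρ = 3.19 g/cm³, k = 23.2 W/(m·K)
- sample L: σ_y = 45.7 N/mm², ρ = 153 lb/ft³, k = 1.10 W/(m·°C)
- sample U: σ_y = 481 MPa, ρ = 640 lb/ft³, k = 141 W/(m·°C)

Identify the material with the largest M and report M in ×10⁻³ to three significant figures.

Screen on constraints: k ≥ 2.12 W/(m·K). Survivors: sample Y, sample Q, sample U.
Convert each candidate to consistent units, then evaluate M:
  sample Y: σ_y = 747.0 MPa, ρ = 1558 kg/m³
  sample Q: σ_y = 826.0 MPa, ρ = 3190 kg/m³
  sample U: σ_y = 481.0 MPa, ρ = 10250 kg/m³
  sample Y: M = 17.5×10⁻³
  sample Q: M = 9.01×10⁻³
  sample U: M = 2.14×10⁻³
The maximum is for sample Y.

sample Y, M = 17.5×10⁻³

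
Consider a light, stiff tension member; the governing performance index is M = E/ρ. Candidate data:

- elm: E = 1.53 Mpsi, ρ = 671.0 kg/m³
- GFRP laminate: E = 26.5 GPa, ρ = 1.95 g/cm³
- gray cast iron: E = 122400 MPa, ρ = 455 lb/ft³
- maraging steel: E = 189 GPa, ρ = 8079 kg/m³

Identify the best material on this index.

Putting every candidate on a common basis:
  elm: E = 10.55 GPa, ρ = 671.0 kg/m³
  GFRP laminate: E = 26.50 GPa, ρ = 1950 kg/m³
  gray cast iron: E = 122.4 GPa, ρ = 7288 kg/m³
  maraging steel: E = 189.0 GPa, ρ = 8079 kg/m³
  maraging steel: M = 23.4 MN·m/kg
  gray cast iron: M = 16.8 MN·m/kg
  elm: M = 15.7 MN·m/kg
  GFRP laminate: M = 13.6 MN·m/kg
Maraging steel ranks first.

maraging steel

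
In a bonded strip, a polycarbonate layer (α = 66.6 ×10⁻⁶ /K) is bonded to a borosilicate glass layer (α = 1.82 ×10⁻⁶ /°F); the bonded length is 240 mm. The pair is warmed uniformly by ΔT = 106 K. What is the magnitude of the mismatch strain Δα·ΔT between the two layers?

6.71×10⁻³

borosilicate glass: α = 1.82×10⁻⁶/°F × 9/5 = 3.28×10⁻⁶/K.
Δα = |66.6 − 3.28|×10⁻⁶/K = 63.3×10⁻⁶/K.
Mismatch strain = Δα·ΔT = 63.3×10⁻⁶ × 106.0 = 6.71×10⁻³.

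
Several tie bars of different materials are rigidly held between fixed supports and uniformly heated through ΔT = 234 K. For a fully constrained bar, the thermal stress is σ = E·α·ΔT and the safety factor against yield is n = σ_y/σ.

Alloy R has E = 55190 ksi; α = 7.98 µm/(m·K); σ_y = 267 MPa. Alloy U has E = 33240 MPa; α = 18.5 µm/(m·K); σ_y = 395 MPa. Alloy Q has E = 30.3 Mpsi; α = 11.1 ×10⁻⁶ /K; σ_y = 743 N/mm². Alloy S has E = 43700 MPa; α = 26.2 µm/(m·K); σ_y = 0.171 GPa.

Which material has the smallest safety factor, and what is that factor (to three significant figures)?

alloy R, n = 0.376

In consistent units (E in GPa, α in ×10⁻⁶/K, σ_y in MPa):
  alloy R: E = 380.5, α = 7.98, σ_y = 267.0 → σ = 711 MPa, n = 0.376
  alloy U: E = 33.24, α = 18.5, σ_y = 395.0 → σ = 144 MPa, n = 2.75
  alloy Q: E = 208.9, α = 11.1, σ_y = 743.0 → σ = 543 MPa, n = 1.37
  alloy S: E = 43.70, α = 26.2, σ_y = 171.0 → σ = 268 MPa, n = 0.638
The minimum is alloy R at n = 0.376.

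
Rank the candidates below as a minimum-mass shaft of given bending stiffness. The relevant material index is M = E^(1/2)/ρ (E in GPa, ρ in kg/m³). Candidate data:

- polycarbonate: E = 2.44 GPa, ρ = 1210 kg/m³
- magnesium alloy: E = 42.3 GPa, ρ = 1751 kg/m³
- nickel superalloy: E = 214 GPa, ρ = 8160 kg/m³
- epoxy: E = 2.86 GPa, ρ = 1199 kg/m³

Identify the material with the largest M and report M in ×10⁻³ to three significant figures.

magnesium alloy, M = 3.71×10⁻³

Evaluate M for each candidate:
  magnesium alloy: M = 3.71×10⁻³
  nickel superalloy: M = 1.79×10⁻³
  epoxy: M = 1.41×10⁻³
  polycarbonate: M = 1.29×10⁻³
Magnesium alloy has the largest M.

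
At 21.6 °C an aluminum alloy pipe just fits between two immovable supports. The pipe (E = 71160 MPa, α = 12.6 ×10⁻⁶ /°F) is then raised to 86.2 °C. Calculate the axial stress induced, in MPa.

104 MPa

E = 71160 MPa = 71.16 GPa.
α = 12.6×10⁻⁶/°F × 9/5 = 22.7×10⁻⁶/K.
ΔT = 64.60 K. Constrained thermal stress σ = E·α·ΔT = 71.16×10³ MPa × 22.7×10⁻⁶ × 64.60 = 104 MPa (compressive).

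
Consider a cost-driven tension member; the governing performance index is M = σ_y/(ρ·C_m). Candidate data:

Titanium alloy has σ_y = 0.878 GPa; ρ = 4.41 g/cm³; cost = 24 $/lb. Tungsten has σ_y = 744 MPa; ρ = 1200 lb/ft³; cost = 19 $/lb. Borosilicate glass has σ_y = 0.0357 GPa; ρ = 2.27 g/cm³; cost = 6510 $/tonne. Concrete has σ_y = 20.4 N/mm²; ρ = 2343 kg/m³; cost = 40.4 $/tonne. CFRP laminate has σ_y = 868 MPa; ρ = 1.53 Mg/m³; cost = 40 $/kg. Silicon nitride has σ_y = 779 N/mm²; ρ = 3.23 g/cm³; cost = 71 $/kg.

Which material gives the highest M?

Normalizing units and computing the index:
  titanium alloy: σ_y = 878.0 MPa, ρ = 4410 kg/m³, cost = 52.91 $/kg
  tungsten: σ_y = 744.0 MPa, ρ = 19220 kg/m³, cost = 41.89 $/kg
  borosilicate glass: σ_y = 35.70 MPa, ρ = 2270 kg/m³, cost = 6.510 $/kg
  concrete: σ_y = 20.40 MPa, ρ = 2343 kg/m³, cost = 0.04040 $/kg
  CFRP laminate: σ_y = 868.0 MPa, ρ = 1530 kg/m³, cost = 40.00 $/kg
  silicon nitride: σ_y = 779.0 MPa, ρ = 3230 kg/m³, cost = 71.00 $/kg
  concrete: M = 216 kN·m per $
  CFRP laminate: M = 14.2 kN·m per $
  titanium alloy: M = 3.76 kN·m per $
  silicon nitride: M = 3.40 kN·m per $
  borosilicate glass: M = 2.42 kN·m per $
  tungsten: M = 0.924 kN·m per $
The maximum is for concrete.

concrete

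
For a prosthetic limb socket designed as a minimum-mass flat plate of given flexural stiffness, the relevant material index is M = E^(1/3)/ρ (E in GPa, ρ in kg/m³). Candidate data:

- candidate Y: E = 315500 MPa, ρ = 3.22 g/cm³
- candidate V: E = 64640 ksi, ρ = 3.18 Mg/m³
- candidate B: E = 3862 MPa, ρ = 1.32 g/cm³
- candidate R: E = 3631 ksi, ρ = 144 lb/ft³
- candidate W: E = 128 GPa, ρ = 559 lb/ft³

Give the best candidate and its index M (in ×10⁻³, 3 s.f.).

Putting every candidate on a common basis:
  candidate Y: E = 315.5 GPa, ρ = 3220 kg/m³
  candidate V: E = 445.7 GPa, ρ = 3180 kg/m³
  candidate B: E = 3.862 GPa, ρ = 1320 kg/m³
  candidate R: E = 25.03 GPa, ρ = 2307 kg/m³
  candidate W: E = 128.0 GPa, ρ = 8954 kg/m³
  candidate V: M = 2.40×10⁻³
  candidate Y: M = 2.11×10⁻³
  candidate R: M = 1.27×10⁻³
  candidate B: M = 1.19×10⁻³
  candidate W: M = 0.563×10⁻³
The maximum is for candidate V.

candidate V, M = 2.40×10⁻³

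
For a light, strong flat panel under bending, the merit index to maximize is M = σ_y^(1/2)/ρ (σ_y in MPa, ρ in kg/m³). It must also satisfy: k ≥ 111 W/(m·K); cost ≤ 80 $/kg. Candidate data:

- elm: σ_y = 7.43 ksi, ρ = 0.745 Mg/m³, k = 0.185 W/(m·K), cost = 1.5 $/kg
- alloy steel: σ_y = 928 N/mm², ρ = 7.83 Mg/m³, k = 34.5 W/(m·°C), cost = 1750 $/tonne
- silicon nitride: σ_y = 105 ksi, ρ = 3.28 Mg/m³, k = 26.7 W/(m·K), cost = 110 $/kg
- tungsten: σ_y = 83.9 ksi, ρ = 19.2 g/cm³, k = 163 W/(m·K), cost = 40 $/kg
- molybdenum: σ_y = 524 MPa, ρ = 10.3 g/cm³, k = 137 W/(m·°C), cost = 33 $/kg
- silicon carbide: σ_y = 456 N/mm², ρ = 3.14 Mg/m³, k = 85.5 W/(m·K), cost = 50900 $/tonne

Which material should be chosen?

molybdenum

Screen on constraints: k ≥ 111 W/(m·K); cost ≤ 80 $/kg. Survivors: tungsten, molybdenum.
In SI units:
  tungsten: σ_y = 578.5 MPa, ρ = 19200 kg/m³
  molybdenum: σ_y = 524.0 MPa, ρ = 10300 kg/m³
  molybdenum: M = 2.22×10⁻³
  tungsten: M = 1.25×10⁻³
Molybdenum ranks first.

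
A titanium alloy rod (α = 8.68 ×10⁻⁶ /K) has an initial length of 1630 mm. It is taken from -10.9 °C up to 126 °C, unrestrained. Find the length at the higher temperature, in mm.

1631.9 mm

ΔT = 126 − (-10.9) = 136.9 K.
ΔL = α·L₀·ΔT = 8.68×10⁻⁶ × 1630 mm × 136.9 K = 1.94 mm.
L = L₀ + ΔL = 1630 + 1.94 = 1631.9 mm.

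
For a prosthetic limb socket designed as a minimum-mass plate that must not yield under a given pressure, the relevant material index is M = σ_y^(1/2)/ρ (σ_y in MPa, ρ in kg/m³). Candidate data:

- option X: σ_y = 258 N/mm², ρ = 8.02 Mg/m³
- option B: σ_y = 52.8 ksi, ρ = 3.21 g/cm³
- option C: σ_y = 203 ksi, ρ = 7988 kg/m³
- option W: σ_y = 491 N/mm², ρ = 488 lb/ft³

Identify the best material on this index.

In SI units:
  option X: σ_y = 258.0 MPa, ρ = 8020 kg/m³
  option B: σ_y = 364.0 MPa, ρ = 3210 kg/m³
  option C: σ_y = 1400 MPa, ρ = 7988 kg/m³
  option W: σ_y = 491.0 MPa, ρ = 7817 kg/m³
  option B: M = 5.94×10⁻³
  option C: M = 4.68×10⁻³
  option W: M = 2.83×10⁻³
  option X: M = 2.00×10⁻³
The maximum is for option B.

option B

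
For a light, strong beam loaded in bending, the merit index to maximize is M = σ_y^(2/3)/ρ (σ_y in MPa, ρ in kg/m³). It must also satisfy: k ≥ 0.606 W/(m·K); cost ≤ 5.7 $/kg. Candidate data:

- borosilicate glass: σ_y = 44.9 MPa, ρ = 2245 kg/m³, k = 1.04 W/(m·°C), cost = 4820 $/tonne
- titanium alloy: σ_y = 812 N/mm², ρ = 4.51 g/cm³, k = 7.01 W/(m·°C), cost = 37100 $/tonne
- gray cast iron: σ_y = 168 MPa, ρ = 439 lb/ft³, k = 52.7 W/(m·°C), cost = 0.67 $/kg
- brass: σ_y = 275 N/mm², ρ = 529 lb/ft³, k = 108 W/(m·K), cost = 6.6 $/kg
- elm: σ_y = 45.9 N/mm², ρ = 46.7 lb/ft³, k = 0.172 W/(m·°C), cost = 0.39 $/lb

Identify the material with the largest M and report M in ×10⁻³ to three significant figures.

borosilicate glass, M = 5.63×10⁻³

Screen on constraints: k ≥ 0.606 W/(m·K); cost ≤ 5.7 $/kg. Survivors: borosilicate glass, gray cast iron.
After converting to SI:
  borosilicate glass: σ_y = 44.90 MPa, ρ = 2245 kg/m³
  gray cast iron: σ_y = 168.0 MPa, ρ = 7032 kg/m³
  borosilicate glass: M = 5.63×10⁻³
  gray cast iron: M = 4.33×10⁻³
The maximum is for borosilicate glass.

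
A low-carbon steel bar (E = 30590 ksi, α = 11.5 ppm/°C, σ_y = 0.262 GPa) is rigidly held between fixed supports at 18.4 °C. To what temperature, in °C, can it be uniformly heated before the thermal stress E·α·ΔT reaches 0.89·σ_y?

115 °C

E = 30590 ksi = 210.9 GPa.
σ_y = 0.262 GPa = 262.0 MPa.
E·α·ΔT = 233.2 MPa ⇒ ΔT = 233.2 / (210.9×10³ × 11.5×10⁻⁶) = 96.14 K.
T = 18.4 + 96.14 = 114.5 °C.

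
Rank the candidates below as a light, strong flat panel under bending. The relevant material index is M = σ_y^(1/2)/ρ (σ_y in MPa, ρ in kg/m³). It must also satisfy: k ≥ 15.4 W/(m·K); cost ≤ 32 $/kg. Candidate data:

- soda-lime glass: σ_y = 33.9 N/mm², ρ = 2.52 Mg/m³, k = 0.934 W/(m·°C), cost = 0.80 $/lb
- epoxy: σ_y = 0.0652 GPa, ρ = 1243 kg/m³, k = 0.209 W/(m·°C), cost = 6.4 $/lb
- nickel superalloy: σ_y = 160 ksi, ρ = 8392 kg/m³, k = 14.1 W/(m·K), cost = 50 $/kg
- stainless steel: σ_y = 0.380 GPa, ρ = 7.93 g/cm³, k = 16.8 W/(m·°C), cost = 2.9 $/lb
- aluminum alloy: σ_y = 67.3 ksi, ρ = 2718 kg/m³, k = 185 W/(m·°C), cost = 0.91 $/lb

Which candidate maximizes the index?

aluminum alloy

Screen on constraints: k ≥ 15.4 W/(m·K); cost ≤ 32 $/kg. Survivors: stainless steel, aluminum alloy.
Convert each candidate to consistent units, then evaluate M:
  stainless steel: σ_y = 380.0 MPa, ρ = 7930 kg/m³
  aluminum alloy: σ_y = 464.0 MPa, ρ = 2718 kg/m³
  aluminum alloy: M = 7.93×10⁻³
  stainless steel: M = 2.46×10⁻³
Aluminum alloy ranks first.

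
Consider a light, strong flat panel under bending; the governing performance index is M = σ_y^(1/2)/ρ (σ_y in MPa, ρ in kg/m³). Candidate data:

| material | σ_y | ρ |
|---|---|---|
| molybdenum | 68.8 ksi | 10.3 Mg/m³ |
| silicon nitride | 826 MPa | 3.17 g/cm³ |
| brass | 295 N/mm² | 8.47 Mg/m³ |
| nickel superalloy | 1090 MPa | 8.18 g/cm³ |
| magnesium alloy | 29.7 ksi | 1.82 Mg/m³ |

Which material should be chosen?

silicon nitride

Putting every candidate on a common basis:
  molybdenum: σ_y = 474.4 MPa, ρ = 10300 kg/m³
  silicon nitride: σ_y = 826.0 MPa, ρ = 3170 kg/m³
  brass: σ_y = 295.0 MPa, ρ = 8470 kg/m³
  nickel superalloy: σ_y = 1090 MPa, ρ = 8180 kg/m³
  magnesium alloy: σ_y = 204.8 MPa, ρ = 1820 kg/m³
  silicon nitride: M = 9.07×10⁻³
  magnesium alloy: M = 7.86×10⁻³
  nickel superalloy: M = 4.04×10⁻³
  molybdenum: M = 2.11×10⁻³
  brass: M = 2.03×10⁻³
The maximum is for silicon nitride.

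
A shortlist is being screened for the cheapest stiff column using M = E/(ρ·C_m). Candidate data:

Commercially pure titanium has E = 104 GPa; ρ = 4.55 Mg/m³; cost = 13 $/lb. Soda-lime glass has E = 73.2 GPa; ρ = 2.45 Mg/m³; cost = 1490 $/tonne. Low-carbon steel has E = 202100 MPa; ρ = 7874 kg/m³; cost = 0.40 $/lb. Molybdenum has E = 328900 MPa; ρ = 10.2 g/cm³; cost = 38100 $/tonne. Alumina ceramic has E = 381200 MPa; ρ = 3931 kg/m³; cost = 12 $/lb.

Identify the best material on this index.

Putting every candidate on a common basis:
  commercially pure titanium: E = 104.0 GPa, ρ = 4550 kg/m³, cost = 28.66 $/kg
  soda-lime glass: E = 73.20 GPa, ρ = 2450 kg/m³, cost = 1.490 $/kg
  low-carbon steel: E = 202.1 GPa, ρ = 7874 kg/m³, cost = 0.8818 $/kg
  molybdenum: E = 328.9 GPa, ρ = 10200 kg/m³, cost = 38.10 $/kg
  alumina ceramic: E = 381.2 GPa, ρ = 3931 kg/m³, cost = 26.46 $/kg
  low-carbon steel: M = 29.1 MN·m per $
  soda-lime glass: M = 20.1 MN·m per $
  alumina ceramic: M = 3.67 MN·m per $
  molybdenum: M = 0.846 MN·m per $
  commercially pure titanium: M = 0.798 MN·m per $
Low-carbon steel has the largest M.

low-carbon steel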